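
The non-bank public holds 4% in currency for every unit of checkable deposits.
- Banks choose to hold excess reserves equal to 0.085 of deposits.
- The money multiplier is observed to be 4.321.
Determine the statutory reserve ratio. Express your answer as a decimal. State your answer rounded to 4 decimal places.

0.1157

Using m = 4.321. Since m = (1 + c)/(c + rr + e), the denominator satisfies c + rr + e = (1 + c)/m = (1 + 0.04) / 4.321 ≈ 0.240685.
With c = 0.04 and e = 0.085, the statutory reserve ratio is 0.240685 − 0.04 − 0.085 = 0.115685.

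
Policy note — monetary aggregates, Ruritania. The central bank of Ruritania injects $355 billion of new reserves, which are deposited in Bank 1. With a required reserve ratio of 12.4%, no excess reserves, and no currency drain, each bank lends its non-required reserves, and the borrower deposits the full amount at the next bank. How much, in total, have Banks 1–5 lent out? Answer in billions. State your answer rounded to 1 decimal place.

Bank i lends (1 − rr)^i of the original deposit: Bank 1 lends 355·0.8760 = 310.9800, Bank 2 lends 355·0.8760² ≈ 272.4185, and so on.
Summing a geometric series: total = 355·[0.8760·(1 − 0.8760^5) / (1 − 0.8760)] ≈ 1214.2100 billion.

$1214.2 billion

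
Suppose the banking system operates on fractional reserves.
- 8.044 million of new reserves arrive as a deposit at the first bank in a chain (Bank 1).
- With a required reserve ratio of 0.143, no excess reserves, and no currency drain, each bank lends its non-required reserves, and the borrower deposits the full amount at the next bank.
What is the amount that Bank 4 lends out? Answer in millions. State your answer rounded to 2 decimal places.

Each bank lends a fraction (1 − rr) = 0.8570 of the deposit it receives, so Bank 4 receives 8.044·0.8570^3 and lends 8.044·0.8570^4 ≈ 4.3391 million.

4.34 million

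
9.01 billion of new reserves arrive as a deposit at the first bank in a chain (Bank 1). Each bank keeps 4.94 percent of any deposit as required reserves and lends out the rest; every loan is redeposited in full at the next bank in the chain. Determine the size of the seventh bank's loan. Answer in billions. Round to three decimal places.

Each bank lends a fraction (1 − rr) = 0.9506 of the deposit it receives, so Bank 7 receives 9.01·0.9506^6 and lends 9.01·0.9506^7 ≈ 6.3199 billion.

6.320 billion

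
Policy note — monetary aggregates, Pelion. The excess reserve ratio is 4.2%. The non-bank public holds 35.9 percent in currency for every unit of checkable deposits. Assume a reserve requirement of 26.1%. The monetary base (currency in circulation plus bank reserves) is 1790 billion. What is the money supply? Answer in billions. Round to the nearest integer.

The money multiplier is m = (1 + c) / (rr + e + c) = (1 + 0.359) / (0.261 + 0.042 + 0.359) ≈ 2.05287.
So M = m × MB = 2.05287 × 1790 = 3674.6373 billion.

3675 billion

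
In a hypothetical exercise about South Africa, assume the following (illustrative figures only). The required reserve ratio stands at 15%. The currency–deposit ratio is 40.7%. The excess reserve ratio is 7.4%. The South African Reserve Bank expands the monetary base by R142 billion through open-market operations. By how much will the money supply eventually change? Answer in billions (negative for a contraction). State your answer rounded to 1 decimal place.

R316.6 billion

The money multiplier is m = (1 + c) / (rr + e + c) = (1 + 0.407) / (0.15 + 0.074 + 0.407) ≈ 2.22979.
The purchase adds 142 billion of base, so ΔM = m × ΔMB = 2.22979 × (+142) ≈ 316.6302 billion.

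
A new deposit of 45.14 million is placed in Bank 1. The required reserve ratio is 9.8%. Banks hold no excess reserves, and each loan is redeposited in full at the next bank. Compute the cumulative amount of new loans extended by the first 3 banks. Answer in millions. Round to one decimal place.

Bank i lends (1 − rr)^i of the original deposit: Bank 1 lends 45.14·0.9020 ≈ 40.7163, Bank 2 lends 45.14·0.9020² ≈ 36.7261, and so on.
Summing a geometric series: total = 45.14·[0.9020·(1 − 0.9020^3) / (1 − 0.9020)] ≈ 110.5693 million.

110.6 million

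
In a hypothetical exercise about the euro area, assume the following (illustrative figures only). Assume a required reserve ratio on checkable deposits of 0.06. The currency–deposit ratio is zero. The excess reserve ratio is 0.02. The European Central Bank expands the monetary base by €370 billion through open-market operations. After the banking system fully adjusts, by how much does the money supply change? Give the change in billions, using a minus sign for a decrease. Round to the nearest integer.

The money multiplier is m = 1 / (rr + e) = 1 / (0.06 + 0.02) = 12.5.
The purchase adds 370 billion of base, so ΔM = m × ΔMB = 12.5 × (+370) = 4625 billion.

€4625 billion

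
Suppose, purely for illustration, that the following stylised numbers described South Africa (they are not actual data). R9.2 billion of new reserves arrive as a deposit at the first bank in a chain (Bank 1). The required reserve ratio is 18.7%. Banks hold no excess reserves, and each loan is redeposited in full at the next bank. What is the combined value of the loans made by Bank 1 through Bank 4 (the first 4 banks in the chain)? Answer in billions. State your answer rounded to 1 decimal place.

R22.5 billion

Bank i lends (1 − rr)^i of the original deposit: Bank 1 lends 9.2·0.8130 = 7.4796, Bank 2 lends 9.2·0.8130² ≈ 6.0809, and so on.
Summing a geometric series: total = 9.2·[0.8130·(1 − 0.8130^4) / (1 − 0.8130)] ≈ 22.5236 billion.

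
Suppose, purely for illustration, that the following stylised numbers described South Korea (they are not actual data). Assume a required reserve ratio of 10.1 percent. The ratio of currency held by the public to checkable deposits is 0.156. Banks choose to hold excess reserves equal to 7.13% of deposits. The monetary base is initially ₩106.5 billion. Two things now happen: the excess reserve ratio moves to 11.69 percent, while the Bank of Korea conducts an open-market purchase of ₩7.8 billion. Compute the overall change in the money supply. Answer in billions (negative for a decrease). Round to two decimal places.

Before: m₁ = (1 + 0.156) / (0.101 + 0.0713 + 0.156) ≈ 3.521170, MB₁ = 106.5, so M₁ = 3.521170 × 106.5 ≈ 375.0046 billion.
After: m₂ = (1 + 0.156) / (0.101 + 0.1169 + 0.156) ≈ 3.091736, MB₂ = 106.5 + 7.8 = 114.3, so M₂ = 3.091736 × 114.3 ≈ 353.3854 billion.
ΔM = M₂ − M₁ = 353.3854 − 375.0046 = -21.6192 billion.

-21.62 billion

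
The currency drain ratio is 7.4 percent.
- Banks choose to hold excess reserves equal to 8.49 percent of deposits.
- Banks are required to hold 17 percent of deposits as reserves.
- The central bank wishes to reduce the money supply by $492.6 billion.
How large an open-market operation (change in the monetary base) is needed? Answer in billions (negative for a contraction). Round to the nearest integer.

The money multiplier is m = (1 + c) / (rr + e + c) = (1 + 0.074) / (0.17 + 0.0849 + 0.074) ≈ 3.2654.
ΔMB = ΔM / m = (−492.6) / 3.2654 ≈ -150.8544 billion.

-151 billion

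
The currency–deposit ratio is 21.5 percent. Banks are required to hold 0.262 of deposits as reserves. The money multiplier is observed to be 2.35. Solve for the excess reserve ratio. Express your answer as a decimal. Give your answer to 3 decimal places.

0.040

Using m = 2.35. Since m = (1 + c)/(c + rr + e), the denominator satisfies c + rr + e = (1 + c)/m = (1 + 0.215) / 2.35 ≈ 0.517021.
With c = 0.215 and rr = 0.262, the excess reserve ratio is 0.517021 − 0.215 − 0.262 = 0.040021.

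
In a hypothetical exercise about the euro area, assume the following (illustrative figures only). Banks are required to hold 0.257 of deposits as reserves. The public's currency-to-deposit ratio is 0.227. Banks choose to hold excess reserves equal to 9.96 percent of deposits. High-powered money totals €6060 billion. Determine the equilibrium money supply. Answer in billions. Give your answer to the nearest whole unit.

€12741 billion

The money multiplier is m = (1 + c) / (rr + e + c) = (1 + 0.227) / (0.257 + 0.0996 + 0.227) ≈ 2.10247.
So M = m × MB = 2.10247 × 6060 = 12740.9682 billion.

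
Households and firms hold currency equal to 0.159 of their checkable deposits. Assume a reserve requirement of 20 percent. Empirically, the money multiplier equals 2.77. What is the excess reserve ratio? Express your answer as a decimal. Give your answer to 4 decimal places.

Using m = 2.77. Since m = (1 + c)/(c + rr + e), the denominator satisfies c + rr + e = (1 + c)/m = (1 + 0.159) / 2.77 ≈ 0.418412.
With c = 0.159 and rr = 0.2, the excess reserve ratio is 0.418412 − 0.159 − 0.2 = 0.059412.

0.0594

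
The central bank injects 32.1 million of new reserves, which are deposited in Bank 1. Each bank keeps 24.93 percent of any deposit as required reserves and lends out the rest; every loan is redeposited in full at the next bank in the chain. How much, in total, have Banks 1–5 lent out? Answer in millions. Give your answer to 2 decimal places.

Bank i lends (1 − rr)^i of the original deposit: Bank 1 lends 32.1·0.7507 ≈ 24.0975, Bank 2 lends 32.1·0.7507² ≈ 18.0900, and so on.
Summing a geometric series: total = 32.1·[0.7507·(1 − 0.7507^5) / (1 − 0.7507)] ≈ 73.6153 million.

73.62 million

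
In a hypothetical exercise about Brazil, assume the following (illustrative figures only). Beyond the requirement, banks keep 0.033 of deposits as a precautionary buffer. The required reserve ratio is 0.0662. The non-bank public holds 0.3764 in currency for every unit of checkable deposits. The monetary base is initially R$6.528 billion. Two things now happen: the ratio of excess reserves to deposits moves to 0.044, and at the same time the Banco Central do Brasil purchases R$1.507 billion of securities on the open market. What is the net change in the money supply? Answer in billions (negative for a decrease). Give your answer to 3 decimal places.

R$3.836 billion

Before: m₁ = (1 + 0.3764) / (0.0662 + 0.033 + 0.3764) ≈ 2.89403, MB₁ = 6.528, so M₁ = 2.89403 × 6.528 ≈ 18.8922 billion.
After: m₂ = (1 + 0.3764) / (0.0662 + 0.044 + 0.3764) ≈ 2.82861, MB₂ = 6.528 + 1.507 = 8.035, so M₂ = 2.82861 × 8.035 ≈ 22.7279 billion.
ΔM = M₂ − M₁ = 22.7279 − 18.8922 = 3.8357 billion.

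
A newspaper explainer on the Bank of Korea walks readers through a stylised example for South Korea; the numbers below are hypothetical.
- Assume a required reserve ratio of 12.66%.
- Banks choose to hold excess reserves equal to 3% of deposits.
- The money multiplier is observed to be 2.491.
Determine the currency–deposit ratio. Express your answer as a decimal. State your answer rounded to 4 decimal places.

0.4091

Using m = 2.491. From m = (1 + c)/(c + rr + e), rearranging gives 1 + c = m·(c + rr + e), so c·(1 − m) = m·(rr + e) − 1.
Hence c = [m·(rr + e) − 1]/(1 − m) = [2.491 × (0.1266 + 0.03) − 1] / (1 − 2.491) ≈ 0.409061.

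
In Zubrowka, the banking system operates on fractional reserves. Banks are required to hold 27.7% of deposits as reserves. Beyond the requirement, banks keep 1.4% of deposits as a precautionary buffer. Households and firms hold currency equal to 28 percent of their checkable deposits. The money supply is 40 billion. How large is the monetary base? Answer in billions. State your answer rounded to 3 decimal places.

The money multiplier is m = (1 + c) / (rr + e + c) = (1 + 0.28) / (0.277 + 0.014 + 0.28) ≈ 2.241681.
MB = M / m = 40 / 2.241681 ≈ 17.8438 billion.

17.844 billion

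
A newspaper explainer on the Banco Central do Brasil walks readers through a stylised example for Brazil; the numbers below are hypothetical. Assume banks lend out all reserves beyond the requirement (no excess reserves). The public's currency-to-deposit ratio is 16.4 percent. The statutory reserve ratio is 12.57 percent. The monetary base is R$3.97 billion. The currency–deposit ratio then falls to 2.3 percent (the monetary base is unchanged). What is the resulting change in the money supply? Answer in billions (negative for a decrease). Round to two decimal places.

R$11.36 billion

Initially m₁ = (1 + 0.164) / (0.1257 + 0.164) ≈ 4.0179, so M₁ = 4.0179 × 3.97 ≈ 15.9511 billion.
After the change m₂ = (1 + 0.023) / (0.1257 + 0.023) ≈ 6.8796, so M₂ = 6.8796 × 3.97 ≈ 27.312 billion.
ΔM = M₂ − M₁ = 27.312 − 15.9511 = 11.3609 billion.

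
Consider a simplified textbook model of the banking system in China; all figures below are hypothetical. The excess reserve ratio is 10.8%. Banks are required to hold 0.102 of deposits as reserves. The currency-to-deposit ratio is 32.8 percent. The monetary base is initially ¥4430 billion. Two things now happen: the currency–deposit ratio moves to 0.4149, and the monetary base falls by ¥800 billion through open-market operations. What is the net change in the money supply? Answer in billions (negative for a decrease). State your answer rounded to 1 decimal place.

Before: m₁ = (1 + 0.328) / (0.102 + 0.108 + 0.328) ≈ 2.468401, MB₁ = 4430, so M₁ = 2.468401 × 4430 ≈ 10935.0164 billion.
After: m₂ = (1 + 0.4149) / (0.102 + 0.108 + 0.4149) ≈ 2.264202, MB₂ = 4430 − 800 = 3630, so M₂ = 2.264202 × 3630 ≈ 8219.0533 billion.
ΔM = M₂ − M₁ = 8219.0533 − 10935.0164 = -2715.9631 billion.

-2716.0 billion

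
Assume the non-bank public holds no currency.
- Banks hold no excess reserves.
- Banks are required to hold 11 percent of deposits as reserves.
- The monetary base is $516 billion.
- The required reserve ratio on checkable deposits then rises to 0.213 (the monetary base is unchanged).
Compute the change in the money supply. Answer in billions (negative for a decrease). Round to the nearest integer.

Initially m₁ = 1 / (0.11) ≈ 9.0909, so M₁ = 9.0909 × 516 = 4690.9044 billion.
After the change m₂ = 1 / (0.213) ≈ 4.6948, so M₂ = 4.6948 × 516 = 2422.5168 billion.
ΔM = M₂ − M₁ = 2422.5168 − 4690.9044 = -2268.3876 billion.

-2268 billion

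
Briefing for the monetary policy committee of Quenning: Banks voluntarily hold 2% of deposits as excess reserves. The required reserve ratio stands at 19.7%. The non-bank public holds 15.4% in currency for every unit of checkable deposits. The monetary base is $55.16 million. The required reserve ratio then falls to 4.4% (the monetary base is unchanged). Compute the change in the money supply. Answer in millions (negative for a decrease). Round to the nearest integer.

$120 million

Initially m₁ = (1 + 0.154) / (0.197 + 0.02 + 0.154) ≈ 3.1105, so M₁ = 3.1105 × 55.16 ≈ 171.5752 million.
After the change m₂ = (1 + 0.154) / (0.044 + 0.02 + 0.154) ≈ 5.2936, so M₂ = 5.2936 × 55.16 ≈ 291.995 million.
ΔM = M₂ − M₁ = 291.995 − 171.5752 = 120.4198 million.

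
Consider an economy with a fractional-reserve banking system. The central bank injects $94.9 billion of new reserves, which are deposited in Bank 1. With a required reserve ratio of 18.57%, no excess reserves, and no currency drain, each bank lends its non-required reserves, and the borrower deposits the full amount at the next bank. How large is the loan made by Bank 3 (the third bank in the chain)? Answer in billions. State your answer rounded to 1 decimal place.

$51.2 billion

Each bank lends a fraction (1 − rr) = 0.8143 of the deposit it receives, so Bank 3 receives 94.9·0.8143^2 and lends 94.9·0.8143^3 ≈ 51.2412 billion.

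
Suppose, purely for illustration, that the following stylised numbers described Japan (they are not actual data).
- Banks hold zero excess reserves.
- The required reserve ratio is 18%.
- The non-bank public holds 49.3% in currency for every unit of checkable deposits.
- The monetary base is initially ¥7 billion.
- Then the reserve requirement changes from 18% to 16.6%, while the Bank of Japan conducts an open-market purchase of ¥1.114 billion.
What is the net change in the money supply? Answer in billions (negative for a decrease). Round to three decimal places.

Before: m₁ = (1 + 0.493) / (0.18 + 0.493) ≈ 2.21842, MB₁ = 7, so M₁ = 2.21842 × 7 ≈ 15.5289 billion.
After: m₂ = (1 + 0.493) / (0.166 + 0.493) ≈ 2.26555, MB₂ = 7 + 1.114 = 8.114, so M₂ = 2.26555 × 8.114 ≈ 18.3827 billion.
ΔM = M₂ − M₁ = 18.3827 − 15.5289 = 2.8538 billion.

¥2.854 billion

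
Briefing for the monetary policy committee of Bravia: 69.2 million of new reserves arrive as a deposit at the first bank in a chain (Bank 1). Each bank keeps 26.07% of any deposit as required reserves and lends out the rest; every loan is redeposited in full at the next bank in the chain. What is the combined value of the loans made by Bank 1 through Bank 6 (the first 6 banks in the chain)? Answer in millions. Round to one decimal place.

Bank i lends (1 − rr)^i of the original deposit: Bank 1 lends 69.2·0.7393 ≈ 51.1596, Bank 2 lends 69.2·0.7393² ≈ 37.8223, and so on.
Summing a geometric series: total = 69.2·[0.7393·(1 − 0.7393^6) / (1 − 0.7393)] ≈ 164.1979 million.

164.2 million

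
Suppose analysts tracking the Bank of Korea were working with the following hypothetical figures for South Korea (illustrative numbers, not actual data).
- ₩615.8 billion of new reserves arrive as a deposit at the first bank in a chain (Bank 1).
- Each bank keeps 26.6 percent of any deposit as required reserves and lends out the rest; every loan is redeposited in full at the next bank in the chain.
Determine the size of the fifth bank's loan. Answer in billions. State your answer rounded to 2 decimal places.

Each bank lends a fraction (1 − rr) = 0.7340 of the deposit it receives, so Bank 5 receives 615.8·0.7340^4 and lends 615.8·0.7340^5 ≈ 131.1958 billion.

₩131.20 billion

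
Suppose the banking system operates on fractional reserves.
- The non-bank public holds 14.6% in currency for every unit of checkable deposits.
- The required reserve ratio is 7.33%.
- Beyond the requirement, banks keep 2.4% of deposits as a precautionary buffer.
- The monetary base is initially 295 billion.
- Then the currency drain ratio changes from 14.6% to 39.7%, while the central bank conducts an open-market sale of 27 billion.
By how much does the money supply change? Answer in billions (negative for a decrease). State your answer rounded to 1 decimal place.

-632.1 billion

Before: m₁ = (1 + 0.146) / (0.0733 + 0.024 + 0.146) ≈ 4.71023, MB₁ = 295, so M₁ = 4.71023 × 295 ≈ 1389.5178 billion.
After: m₂ = (1 + 0.397) / (0.0733 + 0.024 + 0.397) ≈ 2.82622, MB₂ = 295 − 27 = 268, so M₂ = 2.82622 × 268 ≈ 757.427 billion.
ΔM = M₂ − M₁ = 757.427 − 1389.5178 = -632.0908 billion.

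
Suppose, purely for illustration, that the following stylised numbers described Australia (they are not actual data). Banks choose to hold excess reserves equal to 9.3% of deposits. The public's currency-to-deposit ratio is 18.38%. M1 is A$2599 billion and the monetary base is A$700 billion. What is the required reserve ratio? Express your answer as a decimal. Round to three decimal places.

0.042

Using m = M/MB = 2599/700 ≈ 3.712857. Since m = (1 + c)/(c + rr + e), the denominator satisfies c + rr + e = (1 + c)/m = (1 + 0.1838) / 3.712857 ≈ 0.318838.
With c = 0.1838 and e = 0.093, the required reserve ratio is 0.318838 − 0.1838 − 0.093 = 0.042038.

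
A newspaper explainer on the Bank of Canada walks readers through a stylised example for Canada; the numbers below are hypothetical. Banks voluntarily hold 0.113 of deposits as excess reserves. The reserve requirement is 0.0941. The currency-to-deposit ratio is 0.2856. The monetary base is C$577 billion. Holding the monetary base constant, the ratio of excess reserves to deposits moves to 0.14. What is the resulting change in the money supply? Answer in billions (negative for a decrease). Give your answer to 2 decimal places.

-78.22 billion

Initially m₁ = (1 + 0.2856) / (0.0941 + 0.113 + 0.2856) ≈ 2.609296, so M₁ = 2.609296 × 577 ≈ 1505.5638 billion.
After the change m₂ = (1 + 0.2856) / (0.0941 + 0.14 + 0.2856) ≈ 2.473735, so M₂ = 2.473735 × 577 ≈ 1427.3451 billion.
ΔM = M₂ − M₁ = 1427.3451 − 1505.5638 = -78.2187 billion.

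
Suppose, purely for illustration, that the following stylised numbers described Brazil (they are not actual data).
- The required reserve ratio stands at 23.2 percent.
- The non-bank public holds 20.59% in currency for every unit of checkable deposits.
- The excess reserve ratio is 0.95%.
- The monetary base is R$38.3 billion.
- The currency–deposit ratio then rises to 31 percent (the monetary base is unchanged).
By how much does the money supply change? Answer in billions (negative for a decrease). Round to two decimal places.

-12.26 billion

Initially m₁ = (1 + 0.2059) / (0.232 + 0.0095 + 0.2059) ≈ 2.69535, so M₁ = 2.69535 × 38.3 ≈ 103.2319 billion.
After the change m₂ = (1 + 0.31) / (0.232 + 0.0095 + 0.31) ≈ 2.37534, so M₂ = 2.37534 × 38.3 ≈ 90.9755 billion.
ΔM = M₂ − M₁ = 90.9755 − 103.2319 = -12.2564 billion.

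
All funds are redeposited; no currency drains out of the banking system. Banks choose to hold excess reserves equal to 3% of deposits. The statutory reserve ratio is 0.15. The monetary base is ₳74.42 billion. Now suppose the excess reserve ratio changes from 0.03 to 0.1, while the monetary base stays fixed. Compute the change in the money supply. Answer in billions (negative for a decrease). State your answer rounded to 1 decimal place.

Initially m₁ = 1 / (0.15 + 0.03) ≈ 5.5556, so M₁ = 5.5556 × 74.42 ≈ 413.4478 billion.
After the change m₂ = 1 / (0.15 + 0.1) = 4, so M₂ = 4 × 74.42 = 297.68 billion.
ΔM = M₂ − M₁ = 297.68 − 413.4478 = -115.7678 billion.

-115.8 billion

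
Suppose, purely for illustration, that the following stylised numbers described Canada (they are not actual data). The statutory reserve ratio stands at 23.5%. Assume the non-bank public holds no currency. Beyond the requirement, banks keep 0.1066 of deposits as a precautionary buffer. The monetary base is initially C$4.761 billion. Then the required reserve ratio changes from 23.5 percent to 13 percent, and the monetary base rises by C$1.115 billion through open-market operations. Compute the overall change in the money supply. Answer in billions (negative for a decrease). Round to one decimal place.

C$10.9 billion

Before: m₁ = 1 / (0.235 + 0.1066) ≈ 2.9274, MB₁ = 4.761, so M₁ = 2.9274 × 4.761 ≈ 13.9374 billion.
After: m₂ = 1 / (0.13 + 0.1066) ≈ 4.2265, MB₂ = 4.761 + 1.115 = 5.876, so M₂ = 4.2265 × 5.876 ≈ 24.8349 billion.
ΔM = M₂ − M₁ = 24.8349 − 13.9374 = 10.8975 billion.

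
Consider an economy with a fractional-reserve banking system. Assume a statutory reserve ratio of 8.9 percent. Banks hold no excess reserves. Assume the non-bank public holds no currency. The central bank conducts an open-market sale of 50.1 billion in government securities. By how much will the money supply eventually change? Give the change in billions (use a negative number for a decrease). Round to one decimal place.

The simple money multiplier is m = 1/rr = 1/0.089 ≈ 11.2360.
An open-market sale reduces the monetary base by 50.1 billion, so ΔM = m × ΔMB = 11.2360 × (−50.1) = -562.9236 billion.

-562.9 billion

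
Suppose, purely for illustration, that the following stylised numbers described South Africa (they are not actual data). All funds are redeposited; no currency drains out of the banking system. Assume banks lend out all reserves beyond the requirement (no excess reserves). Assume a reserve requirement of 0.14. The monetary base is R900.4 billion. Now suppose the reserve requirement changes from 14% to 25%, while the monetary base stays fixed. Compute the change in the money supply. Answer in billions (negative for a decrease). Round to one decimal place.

Initially m₁ = 1 / (0.14) ≈ 7.14286, so M₁ = 7.14286 × 900.4 ≈ 6431.4311 billion.
After the change m₂ = 1 / (0.25) = 4, so M₂ = 4 × 900.4 = 3601.6 billion.
ΔM = M₂ − M₁ = 3601.6 − 6431.4311 = -2829.8311 billion.

-2829.8 billion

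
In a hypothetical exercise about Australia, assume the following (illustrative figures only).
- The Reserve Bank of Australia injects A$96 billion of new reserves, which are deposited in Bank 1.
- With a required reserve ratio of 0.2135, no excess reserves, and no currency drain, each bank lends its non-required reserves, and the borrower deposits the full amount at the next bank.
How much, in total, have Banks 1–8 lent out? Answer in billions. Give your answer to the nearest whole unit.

A$302 billion

Bank i lends (1 − rr)^i of the original deposit: Bank 1 lends 96·0.7865 = 75.5040, Bank 2 lends 96·0.7865² ≈ 59.3839, and so on.
Summing a geometric series: total = 96·[0.7865·(1 − 0.7865^8) / (1 − 0.7865)] ≈ 301.8687 billion.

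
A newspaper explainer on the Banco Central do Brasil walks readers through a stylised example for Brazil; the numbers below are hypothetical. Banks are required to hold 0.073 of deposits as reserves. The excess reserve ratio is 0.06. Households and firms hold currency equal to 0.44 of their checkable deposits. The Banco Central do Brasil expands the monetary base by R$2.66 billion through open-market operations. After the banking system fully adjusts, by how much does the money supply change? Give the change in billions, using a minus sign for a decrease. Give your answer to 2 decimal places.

The money multiplier is m = (1 + c) / (rr + e + c) = (1 + 0.44) / (0.073 + 0.06 + 0.44) ≈ 2.5131.
The purchase adds 2.66 billion of base, so ΔM = m × ΔMB = 2.5131 × (+2.66) ≈ 6.6848 billion.

R$6.68 billion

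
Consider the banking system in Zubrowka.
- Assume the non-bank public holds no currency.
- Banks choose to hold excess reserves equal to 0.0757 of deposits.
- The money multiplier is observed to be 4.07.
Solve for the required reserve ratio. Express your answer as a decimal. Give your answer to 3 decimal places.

Using m = 4.07. Since m = (1 + c)/(c + rr + e), the denominator satisfies c + rr + e = (1 + c)/m = (1 + 0) / 4.07 ≈ 0.245700.
With c = 0 and e = 0.0757, the required reserve ratio is 0.245700 − 0 − 0.0757 = 0.17.

0.170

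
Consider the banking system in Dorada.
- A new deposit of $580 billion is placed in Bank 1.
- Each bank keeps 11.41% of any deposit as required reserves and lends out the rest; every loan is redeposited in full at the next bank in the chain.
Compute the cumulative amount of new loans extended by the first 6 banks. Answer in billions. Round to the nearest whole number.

$2326 billion

Bank i lends (1 − rr)^i of the original deposit: Bank 1 lends 580·0.8859 = 513.8220, Bank 2 lends 580·0.8859² ≈ 455.1949, and so on.
Summing a geometric series: total = 580·[0.8859·(1 − 0.8859^6) / (1 − 0.8859)] ≈ 2326.3764 billion.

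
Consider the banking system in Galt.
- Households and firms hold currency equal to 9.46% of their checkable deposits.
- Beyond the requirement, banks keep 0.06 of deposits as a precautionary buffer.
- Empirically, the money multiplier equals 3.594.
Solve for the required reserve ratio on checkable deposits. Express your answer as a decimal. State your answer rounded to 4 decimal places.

Using m = 3.594. Since m = (1 + c)/(c + rr + e), the denominator satisfies c + rr + e = (1 + c)/m = (1 + 0.0946) / 3.594 ≈ 0.304563.
With c = 0.0946 and e = 0.06, the required reserve ratio on checkable deposits is 0.304563 − 0.0946 − 0.06 = 0.149963.

0.1500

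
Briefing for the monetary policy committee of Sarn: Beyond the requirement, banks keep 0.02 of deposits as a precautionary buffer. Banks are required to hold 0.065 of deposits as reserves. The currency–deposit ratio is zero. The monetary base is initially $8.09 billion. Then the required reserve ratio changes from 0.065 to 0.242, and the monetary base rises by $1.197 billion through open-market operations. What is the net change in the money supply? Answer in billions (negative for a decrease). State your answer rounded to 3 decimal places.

-59.730 billion

Before: m₁ = 1 / (0.065 + 0.02) ≈ 11.76471, MB₁ = 8.09, so M₁ = 11.76471 × 8.09 ≈ 95.1765 billion.
After: m₂ = 1 / (0.242 + 0.02) ≈ 3.81679, MB₂ = 8.09 + 1.197 = 9.287, so M₂ = 3.81679 × 9.287 ≈ 35.4465 billion.
ΔM = M₂ − M₁ = 35.4465 − 95.1765 = -59.73 billion.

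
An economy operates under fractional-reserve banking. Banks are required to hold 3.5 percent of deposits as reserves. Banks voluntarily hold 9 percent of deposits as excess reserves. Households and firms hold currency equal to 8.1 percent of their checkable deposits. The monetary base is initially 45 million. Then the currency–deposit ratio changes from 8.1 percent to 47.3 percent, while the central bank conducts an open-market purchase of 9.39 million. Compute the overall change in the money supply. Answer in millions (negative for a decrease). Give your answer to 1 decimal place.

-102.2 million

Before: m₁ = (1 + 0.081) / (0.035 + 0.09 + 0.081) ≈ 5.2476, MB₁ = 45, so M₁ = 5.2476 × 45 = 236.142 million.
After: m₂ = (1 + 0.473) / (0.035 + 0.09 + 0.473) ≈ 2.4632, MB₂ = 45 + 9.39 = 54.39, so M₂ = 2.4632 × 54.39 ≈ 133.9734 million.
ΔM = M₂ − M₁ = 133.9734 − 236.142 = -102.1686 million.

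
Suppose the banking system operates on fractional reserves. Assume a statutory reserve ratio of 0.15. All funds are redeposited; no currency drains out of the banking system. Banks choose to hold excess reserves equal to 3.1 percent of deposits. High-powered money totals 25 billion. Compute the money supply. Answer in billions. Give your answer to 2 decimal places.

The money multiplier is m = 1 / (rr + e) = 1 / (0.15 + 0.031) ≈ 5.52486.
So M = m × MB = 5.52486 × 25 = 138.1215 billion.

138.12 billion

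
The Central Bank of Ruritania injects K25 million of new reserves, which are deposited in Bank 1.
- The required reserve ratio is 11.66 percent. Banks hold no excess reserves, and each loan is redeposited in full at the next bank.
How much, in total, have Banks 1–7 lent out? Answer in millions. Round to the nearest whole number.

Bank i lends (1 − rr)^i of the original deposit: Bank 1 lends 25·0.8834 = 22.0850, Bank 2 lends 25·0.8834² ≈ 19.5099, and so on.
Summing a geometric series: total = 25·[0.8834·(1 − 0.8834^7) / (1 − 0.8834)] ≈ 109.8838 million.

K110 million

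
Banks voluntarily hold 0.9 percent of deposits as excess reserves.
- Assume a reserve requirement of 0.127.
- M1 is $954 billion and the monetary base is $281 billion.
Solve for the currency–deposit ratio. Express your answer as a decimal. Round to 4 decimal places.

Using m = M/MB = 954/281 ≈ 3.395018. From m = (1 + c)/(c + rr + e), rearranging gives 1 + c = m·(c + rr + e), so c·(1 − m) = m·(rr + e) − 1.
Hence c = [m·(rr + e) − 1]/(1 − m) = [3.395018 × (0.127 + 0.009) − 1] / (1 − 3.395018) ≈ 0.224749.

0.2247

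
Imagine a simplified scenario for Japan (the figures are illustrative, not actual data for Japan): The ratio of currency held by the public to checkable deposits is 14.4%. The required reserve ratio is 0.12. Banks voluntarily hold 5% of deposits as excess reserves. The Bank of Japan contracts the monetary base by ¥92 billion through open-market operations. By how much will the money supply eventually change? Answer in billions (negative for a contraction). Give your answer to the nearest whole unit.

The money multiplier is m = (1 + c) / (rr + e + c) = (1 + 0.144) / (0.12 + 0.05 + 0.144) ≈ 3.6433.
The sale removes 92 billion of base, so ΔM = m × ΔMB = 3.6433 × (−92) = -335.1836 billion.

-335 billion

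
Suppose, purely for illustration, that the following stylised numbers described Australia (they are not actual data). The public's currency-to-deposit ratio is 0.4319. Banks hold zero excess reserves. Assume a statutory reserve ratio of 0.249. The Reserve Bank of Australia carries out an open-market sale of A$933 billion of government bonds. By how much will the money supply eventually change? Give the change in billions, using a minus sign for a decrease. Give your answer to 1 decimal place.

-1962.1 billion

The money multiplier is m = (1 + c) / (rr + c) = (1 + 0.4319) / (0.249 + 0.4319) ≈ 2.10295.
The sale removes 933 billion of base, so ΔM = m × ΔMB = 2.10295 × (−933) ≈ -1962.0523 billion.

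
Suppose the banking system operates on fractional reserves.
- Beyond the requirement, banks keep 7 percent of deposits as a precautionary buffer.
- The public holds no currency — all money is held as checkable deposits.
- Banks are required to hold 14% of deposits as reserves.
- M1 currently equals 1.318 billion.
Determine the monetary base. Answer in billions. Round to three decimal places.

The money multiplier is m = 1 / (rr + e) = 1 / (0.14 + 0.07) ≈ 4.76190.
MB = M / m = 1.318 / 4.76190 ≈ 0.2768 billion.

0.277 billion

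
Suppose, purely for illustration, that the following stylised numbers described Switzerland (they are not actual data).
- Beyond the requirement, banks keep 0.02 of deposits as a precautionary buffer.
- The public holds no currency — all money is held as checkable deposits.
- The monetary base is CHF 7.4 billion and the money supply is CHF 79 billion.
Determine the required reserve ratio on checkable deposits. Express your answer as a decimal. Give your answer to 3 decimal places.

0.074

Using m = M/MB = 79/7.4 ≈ 10.675676. Since m = (1 + c)/(c + rr + e), the denominator satisfies c + rr + e = (1 + c)/m = (1 + 0) / 10.675676 ≈ 0.093671.
With c = 0 and e = 0.02, the required reserve ratio on checkable deposits is 0.093671 − 0 − 0.02 = 0.073671.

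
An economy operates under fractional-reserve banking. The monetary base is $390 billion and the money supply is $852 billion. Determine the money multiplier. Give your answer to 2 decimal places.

The money multiplier is m = M / MB = 852 / 390 ≈ 2.18462.

2.18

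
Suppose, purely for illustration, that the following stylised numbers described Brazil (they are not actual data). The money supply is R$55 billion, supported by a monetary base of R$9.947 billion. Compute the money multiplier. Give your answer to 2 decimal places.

The money multiplier is m = M / MB = 55 / 9.947 ≈ 5.52931.

5.53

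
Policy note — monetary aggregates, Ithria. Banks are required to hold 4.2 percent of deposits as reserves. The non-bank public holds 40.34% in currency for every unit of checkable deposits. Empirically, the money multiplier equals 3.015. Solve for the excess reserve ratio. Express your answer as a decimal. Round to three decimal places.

0.020

Using m = 3.015. Since m = (1 + c)/(c + rr + e), the denominator satisfies c + rr + e = (1 + c)/m = (1 + 0.4034) / 3.015 ≈ 0.465473.
With c = 0.4034 and rr = 0.042, the excess reserve ratio is 0.465473 − 0.4034 − 0.042 = 0.020073.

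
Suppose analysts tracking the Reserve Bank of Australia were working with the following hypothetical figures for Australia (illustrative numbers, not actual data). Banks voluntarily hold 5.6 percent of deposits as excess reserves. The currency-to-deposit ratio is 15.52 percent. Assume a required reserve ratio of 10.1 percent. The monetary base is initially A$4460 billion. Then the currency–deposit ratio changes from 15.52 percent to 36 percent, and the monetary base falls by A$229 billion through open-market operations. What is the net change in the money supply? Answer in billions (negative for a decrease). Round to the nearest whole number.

Before: m₁ = (1 + 0.1552) / (0.101 + 0.056 + 0.1552) ≈ 3.70019, MB₁ = 4460, so M₁ = 3.70019 × 4460 = 16502.8474 billion.
After: m₂ = (1 + 0.36) / (0.101 + 0.056 + 0.36) ≈ 2.63056, MB₂ = 4460 − 229 = 4231, so M₂ = 2.63056 × 4231 ≈ 11129.8994 billion.
ΔM = M₂ − M₁ = 11129.8994 − 16502.8474 = -5372.948 billion.

-5373 billion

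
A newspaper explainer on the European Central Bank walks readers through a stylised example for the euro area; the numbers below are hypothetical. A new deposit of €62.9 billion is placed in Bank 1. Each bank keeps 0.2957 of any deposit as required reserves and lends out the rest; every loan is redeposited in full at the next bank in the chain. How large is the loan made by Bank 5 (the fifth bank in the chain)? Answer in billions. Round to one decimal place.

Each bank lends a fraction (1 − rr) = 0.7043 of the deposit it receives, so Bank 5 receives 62.9·0.7043^4 and lends 62.9·0.7043^5 ≈ 10.9003 billion.

€10.9 billion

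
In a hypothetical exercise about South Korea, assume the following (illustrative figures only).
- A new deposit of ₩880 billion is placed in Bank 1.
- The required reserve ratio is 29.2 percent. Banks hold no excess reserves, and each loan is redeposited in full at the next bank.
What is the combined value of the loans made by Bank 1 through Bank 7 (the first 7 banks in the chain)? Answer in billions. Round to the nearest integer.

Bank i lends (1 − rr)^i of the original deposit: Bank 1 lends 880·0.7080 = 623.0400, Bank 2 lends 880·0.7080² ≈ 441.1123, and so on.
Summing a geometric series: total = 880·[0.7080·(1 − 0.7080^7) / (1 − 0.7080)] ≈ 1943.4306 billion.

₩1943 billion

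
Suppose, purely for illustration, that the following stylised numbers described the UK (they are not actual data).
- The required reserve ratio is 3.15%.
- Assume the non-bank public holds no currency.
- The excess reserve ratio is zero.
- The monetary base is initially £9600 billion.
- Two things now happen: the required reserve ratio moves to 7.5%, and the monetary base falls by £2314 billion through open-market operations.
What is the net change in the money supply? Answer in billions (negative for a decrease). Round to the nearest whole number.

Before: m₁ = 1 / (0.0315) ≈ 31.74603, MB₁ = 9600, so M₁ = 31.74603 × 9600 = 304761.888 billion.
After: m₂ = 1 / (0.075) ≈ 13.33333, MB₂ = 9600 − 2314 = 7286, so M₂ = 13.33333 × 7286 ≈ 97146.6424 billion.
ΔM = M₂ − M₁ = 97146.6424 − 304761.888 = -207615.2456 billion.

-207615 billion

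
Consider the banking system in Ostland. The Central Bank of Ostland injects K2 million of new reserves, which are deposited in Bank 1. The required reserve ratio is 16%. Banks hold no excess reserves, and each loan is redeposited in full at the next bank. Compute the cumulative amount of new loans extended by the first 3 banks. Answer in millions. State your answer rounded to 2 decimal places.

Bank i lends (1 − rr)^i of the original deposit: Bank 1 lends 2·0.8400 = 1.6800, Bank 2 lends 2·0.8400² = 1.4112, and so on.
Summing a geometric series: total = 2·[0.8400·(1 − 0.8400^3) / (1 − 0.8400)] ≈ 4.2766 million.

K4.28 million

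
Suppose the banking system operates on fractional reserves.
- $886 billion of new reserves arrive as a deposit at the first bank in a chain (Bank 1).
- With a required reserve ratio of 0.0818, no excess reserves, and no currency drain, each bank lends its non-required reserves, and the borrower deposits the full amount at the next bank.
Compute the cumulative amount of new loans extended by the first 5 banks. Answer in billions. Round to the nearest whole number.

Bank i lends (1 − rr)^i of the original deposit: Bank 1 lends 886·0.9182 = 813.5252, Bank 2 lends 886·0.9182² ≈ 746.9788, and so on.
Summing a geometric series: total = 886·[0.9182·(1 − 0.9182^5) / (1 − 0.9182)] ≈ 3454.4073 billion.

$3454 billion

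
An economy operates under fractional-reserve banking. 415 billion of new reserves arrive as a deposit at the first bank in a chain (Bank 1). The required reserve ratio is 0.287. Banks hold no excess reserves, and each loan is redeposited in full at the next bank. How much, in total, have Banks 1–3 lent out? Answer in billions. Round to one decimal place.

Bank i lends (1 − rr)^i of the original deposit: Bank 1 lends 415·0.7130 = 295.8950, Bank 2 lends 415·0.7130² ≈ 210.9731, and so on.
Summing a geometric series: total = 415·[0.7130·(1 − 0.7130^3) / (1 − 0.7130)] ≈ 657.2920 billion.

657.3 billion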